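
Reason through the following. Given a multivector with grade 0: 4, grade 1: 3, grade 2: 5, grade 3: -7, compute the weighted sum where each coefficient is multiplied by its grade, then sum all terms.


Grade-weighted sum = sum of grade_k * coefficient_k
0*4 = 0
1*3 = 3
2*5 = 10
3*(-7) = -21
Total = 0 + 3 + 10 + (-21) = -8


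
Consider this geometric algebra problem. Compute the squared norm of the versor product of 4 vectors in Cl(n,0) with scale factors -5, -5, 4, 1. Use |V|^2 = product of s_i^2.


Each vector v_i has |v_i|^2 = s_i^2
Squared scales: (-5)^2 = 25, (-5)^2 = 25, 4^2 = 16, 1^2 = 1
|V|^2 = 25 * 25 * 16 * 1
= 10000


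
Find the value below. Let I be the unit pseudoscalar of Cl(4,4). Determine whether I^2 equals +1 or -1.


The pseudoscalar I = e1...e_n (product of all n generators) of Cl(p,q) satisfies I^2 = (-1)^(q + n(n-1)/2).
p = 4, q = 4, n = p + q = 8
n(n-1)/2 = 8 * 7 / 2 = 28
Exponent = q + n(n-1)/2 = 4 + 28 = 32
I^2 = (-1)^32 = +1


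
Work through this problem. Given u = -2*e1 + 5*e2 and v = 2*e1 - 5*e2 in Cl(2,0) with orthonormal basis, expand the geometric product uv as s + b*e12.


Expand: (-2*e1 + 5*e2)(2*e1 - 5*e2)
= (-2)*2*e1e1 + (-2)*(-5)*e1e2 + 5*2*e2e1 + 5*(-5)*e2e2
Using e1^2 = e2^2 = 1, e2e1 = -e1e2:
Scalar part s = (-2)*2 + 5*(-5) = -4 + (-25) = -29
Bivector part b = (-2)*(-5) - 5*2 = 10 - 10 = 0
uv = -29 + 0*e12


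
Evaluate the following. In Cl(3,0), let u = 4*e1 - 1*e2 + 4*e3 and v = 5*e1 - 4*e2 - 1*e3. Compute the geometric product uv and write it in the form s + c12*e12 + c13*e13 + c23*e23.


In Cl(3,0): e_i^2 = 1, e_ie_j = -e_je_i for i != j.
Scalar part = u . v = 4*5 + (-1)*(-4) + 4*(-1)
= 20 + 4 + (-4) = 20
e12 coeff = 4*(-4) - (-1)*5 = -16 - (-5) = -11
e13 coeff = 4*(-1) - 4*5 = -4 - 20 = -24
e23 coeff = (-1)*(-1) - 4*(-4) = 1 - (-16) = 17
uv = 20 - 11*e12 - 24*e13 + 17*e23


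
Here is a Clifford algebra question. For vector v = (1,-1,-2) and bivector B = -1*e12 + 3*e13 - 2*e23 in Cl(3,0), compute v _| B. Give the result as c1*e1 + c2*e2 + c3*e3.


Left contraction v _| B = <vB>_1 (grade-1 part of the geometric product vB).
Using e1_|e12 = e2, e2_|e12 = -e1, e1_|e13 = e3, e3_|e13 = -e1, e2_|e23 = e3, e3_|e23 = -e2:
e1 coeff: -v2*b12 - v3*b13 = -(-1)*(-1) - (-2)*(3) = 5
e2 coeff: v1*b12 - v3*b23 = (1)*(-1) - (-2)*(-2) = -5
e3 coeff: v1*b13 + v2*b23 = (1)*(3) + (-1)*(-2) = 5
v _| B = 5*e1 - 5*e2 + 5*e3


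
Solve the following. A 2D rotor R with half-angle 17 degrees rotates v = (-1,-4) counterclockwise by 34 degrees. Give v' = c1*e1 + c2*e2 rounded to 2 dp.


Rotor R = cos(17deg) - sin(17deg)*e12
Rotation angle theta = 2 * 17 = 34 degrees
v' = R*v*~R rotates v by theta.
cos(34deg) = 0.8290, sin(34deg) = 0.5592
v'_1 = -1*cos(34deg) - (-4)*sin(34deg)
= -1*0.8290 - (-4)*0.5592
= 1.41
v'_2 = -1*sin(34deg) + (-4)*cos(34deg)
= -1*0.5592 + (-4)*0.8290
= -3.88
v' = 1.41*e1 - 3.88*e2


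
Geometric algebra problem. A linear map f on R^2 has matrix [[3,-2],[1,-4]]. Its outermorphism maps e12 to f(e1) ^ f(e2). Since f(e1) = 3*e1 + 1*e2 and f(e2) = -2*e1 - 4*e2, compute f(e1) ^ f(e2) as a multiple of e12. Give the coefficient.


The outermorphism of a linear map f sends e1^e2 to f(e1)^f(e2).
f(e1) = 3*e1 + 1*e2
f(e2) = -2*e1 - 4*e2
f(e1) ^ f(e2) = (3*e1 + 1*e2) ^ (-2*e1 - 4*e2)
= 3*(-4)*e12 + 1*(-2)*e21
= (-12 - (-2))*e12
= -10*e12
Coefficient = -10


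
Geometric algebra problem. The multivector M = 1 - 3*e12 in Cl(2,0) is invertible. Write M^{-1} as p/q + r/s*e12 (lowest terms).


M = 1 - 3*e12, where e12^2 = -1.
Since M commutes with its reverse ~M = a - b*e12, M * ~M = a^2 - b^2*e12^2 = a^2 + b^2.
So M^{-1} = ~M / (a^2 + b^2) = (a - b*e12)/(a^2 + b^2).
a^2 + b^2 = 1 + 9 = 10
Scalar part = 1/10 = 1/10
Bivector coeff = 3/10 = 3/10
M^{-1} = 1/10 + 3/10*e12


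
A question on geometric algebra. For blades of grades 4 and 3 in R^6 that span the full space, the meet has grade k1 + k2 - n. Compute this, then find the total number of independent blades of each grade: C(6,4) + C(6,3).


Meet grade = grade(A) + grade(B) - n
= 4 + 3 - 6 = 1
C(6,4) = 15
C(6,3) = 20
dim_A + dim_B = 15 + 20 = 35


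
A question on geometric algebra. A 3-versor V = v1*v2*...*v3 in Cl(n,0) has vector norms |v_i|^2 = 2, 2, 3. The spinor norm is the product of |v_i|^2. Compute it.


Spinor norm N(V) = |v1|^2 * |v2|^2 * ... * |v3|^2
= 2 * 2 * 3
Running product: 2, 4, 12
N(V) = 12


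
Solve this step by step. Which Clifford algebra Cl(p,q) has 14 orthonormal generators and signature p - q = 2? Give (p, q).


We need p + q = 14 and p - q = 2.
Adding: 2p = 14 + 2 = 16, so p = 8.
Then q = 14 - 8 = 6.
(p, q) = (8, 6)


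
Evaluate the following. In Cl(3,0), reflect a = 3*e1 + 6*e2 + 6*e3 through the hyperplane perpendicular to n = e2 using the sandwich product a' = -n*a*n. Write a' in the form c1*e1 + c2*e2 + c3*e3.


Reflection formula: a' = -n*a*n, with n = e2 (unit vector, n^2 = 1).
For reflection through hyperplane perp to e2:
The component along e2 flips sign, others stay.
a = (3, 6, 6)
a' = (3, -6, 6)
a' = 3*e1 - 6*e2 + 6*e3


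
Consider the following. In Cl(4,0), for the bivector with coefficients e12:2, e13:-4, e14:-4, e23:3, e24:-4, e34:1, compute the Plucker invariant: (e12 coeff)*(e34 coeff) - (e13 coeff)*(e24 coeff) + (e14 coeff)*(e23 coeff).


Plucker relation: af - be + cd
a*f = 2*1 = 2
b*e = (-4)*(-4) = 16
c*d = (-4)*3 = -12
af - be + cd = 2 - 16 + (-12)
= -26


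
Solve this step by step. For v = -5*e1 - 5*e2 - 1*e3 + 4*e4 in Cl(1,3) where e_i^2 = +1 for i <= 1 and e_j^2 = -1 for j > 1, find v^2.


v^2 = sum of c_i^2 * e_i^2
Positive signature terms (e_i^2 = +1): (-5)^2 = 25
Negative signature terms (e_j^2 = -1): (-5)^2 + (-1)^2 + 4^2 = 42
v^2 = 25 - 42 = -17


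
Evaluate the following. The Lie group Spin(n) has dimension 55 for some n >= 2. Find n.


dim Spin(n) = dim so(n) = n(n-1)/2.
Solve n(n-1)/2 = 55, i.e. n^2 - n - 110 = 0.
Discriminant = 1 + 8*55 = 441
n = (1 + sqrt(441))/2 = (1 + 21)/2 = 11


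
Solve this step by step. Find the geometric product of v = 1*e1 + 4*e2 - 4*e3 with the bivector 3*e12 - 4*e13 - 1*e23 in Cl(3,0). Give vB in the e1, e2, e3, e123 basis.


vB has grade-1 (vector) and grade-3 (trivector) parts: vB = (v _| B) + (v ^ B).
Vector part <vB>_1:
  e1: -v2*b12 - v3*b13 = -(4)*(3) - (-4)*(-4) = -28
  e2: v1*b12 - v3*b23 = (1)*(3) - (-4)*(-1) = -1
  e3: v1*b13 + v2*b23 = (1)*(-4) + (4)*(-1) = -8
Trivector part <vB>_3:
  e123: v1*b23 - v2*b13 + v3*b12 = (1)*(-1) - (4)*(-4) + (-4)*(3) = 3
vB = -28*e1 - 1*e2 - 8*e3 + 3*e123


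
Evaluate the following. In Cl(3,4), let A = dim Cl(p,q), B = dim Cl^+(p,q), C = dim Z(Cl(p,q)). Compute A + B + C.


n = 3 + 4 = 7
Total dim = 2^7 = 128
Even subalgebra dim = 2^6 = 64
n is odd, so center dim = 2
Sum = 128 + 64 + 2 = 194


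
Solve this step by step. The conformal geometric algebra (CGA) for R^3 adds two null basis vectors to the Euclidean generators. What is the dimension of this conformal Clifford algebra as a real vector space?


The conformal model of R^3 uses Cl(4,1): the 3 Euclidean generators plus two extra orthogonal generators e+ (e+^2 = +1) and e- (e-^2 = -1), from which the null vectors e0, einf are built.
Number of generators m = 3 + 2 = 5.
dim Cl(p,q) = 2^m = 2^5 = 32


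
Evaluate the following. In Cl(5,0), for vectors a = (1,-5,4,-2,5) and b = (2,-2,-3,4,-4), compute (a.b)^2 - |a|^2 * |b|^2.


a . b = 1*2 + (-5)*(-2) + 4*(-3) + (-2)*4 + 5*(-4)
= 2 + 10 + (-12) + (-8) + (-20) = -28
|a|^2 = 1^2 + (-5)^2 + 4^2 + (-2)^2 + 5^2 = 71
|b|^2 = 2^2 + (-2)^2 + (-3)^2 + 4^2 + (-4)^2 = 49
(a.b)^2 = (-28)^2 = 784
|a|^2 * |b|^2 = 71 * 49 = 3479
Result = 784 - 3479 = -2695


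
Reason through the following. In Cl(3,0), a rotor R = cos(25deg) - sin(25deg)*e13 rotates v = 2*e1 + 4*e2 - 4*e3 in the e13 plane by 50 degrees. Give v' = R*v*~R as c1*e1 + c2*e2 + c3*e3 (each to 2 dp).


Rotor R = cos(25deg) - sin(25deg)*e13
Rotation angle theta = 2 * 25 = 50 degrees in the e13 plane (e1 -> e3).
The component perpendicular to the plane (e2) is invariant: v'_2 = v2 = 4.00
cos(50deg) = 0.6428, sin(50deg) = 0.7660
v'_1 = v1*cos(theta) - v3*sin(theta) = 2*0.6428 - (-4)*0.7660 = 4.35
v'_3 = v1*sin(theta) + v3*cos(theta) = 2*0.7660 + (-4)*0.6428 = -1.04
v' = 4.35*e1 + 4.00*e2 - 1.04*e3


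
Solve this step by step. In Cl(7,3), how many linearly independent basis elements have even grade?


Even subalgebra dimension = 2^(n-1)
n = 7 + 3 = 10
2^(10 - 1) = 2^9 = 512
Verification: sum of C(10,k) for even k = 1 + 45 + 210 + 210 + 45 + 1 = 512
Result = 512


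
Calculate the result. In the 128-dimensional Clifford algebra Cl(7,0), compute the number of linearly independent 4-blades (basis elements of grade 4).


Number of grade-k basis blades in Cl(p,q) with n = p + q is C(n, k).
n = 7 + 0 = 7
C(7, 4) = 7! / (4! * 3!)
= 5040 / (24 * 6)
= 35


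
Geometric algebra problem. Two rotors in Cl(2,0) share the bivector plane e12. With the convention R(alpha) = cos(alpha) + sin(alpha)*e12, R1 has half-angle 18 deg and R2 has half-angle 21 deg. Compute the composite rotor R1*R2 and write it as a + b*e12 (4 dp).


Same-plane rotors commute and their half-angles add:
R1*R2 = cos(a1 + a2) + sin(a1 + a2)*e12.
a1 + a2 = 18 + 21 = 39 deg
cos(39 deg) = 0.7771
sin(39 deg) = 0.6293
R1*R2 = 0.7771 + 0.6293*e12


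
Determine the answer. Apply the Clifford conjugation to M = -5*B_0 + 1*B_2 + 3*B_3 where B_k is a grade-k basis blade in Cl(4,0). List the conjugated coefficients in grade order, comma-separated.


Clifford conjugate sign for grade k: (-1)^(k(k+1)/2)
Grade 0: (-1)^(0*1/2) = (-1)^0 = 1, coeff -5 -> -5
Grade 2: (-1)^(2*3/2) = (-1)^3 = -1, coeff 1 -> -1
Grade 3: (-1)^(3*4/2) = (-1)^6 = 1, coeff 3 -> 3
Conjugated coefficients: -5, -1, 3


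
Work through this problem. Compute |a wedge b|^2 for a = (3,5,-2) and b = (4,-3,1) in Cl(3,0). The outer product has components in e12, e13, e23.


a wedge b = (a1*b2 - a2*b1)*e12 + (a1*b3 - a3*b1)*e13 + (a2*b3 - a3*b2)*e23
e12 coeff: 3*(-3) - 5*4 = -9 - 20 = -29
e13 coeff: 3*1 - (-2)*4 = 3 - (-8) = 11
e23 coeff: 5*1 - (-2)*(-3) = 5 - 6 = -1
|a wedge b|^2 = (-29)^2 + 11^2 + (-1)^2
= 841 + 121 + 1
= 963


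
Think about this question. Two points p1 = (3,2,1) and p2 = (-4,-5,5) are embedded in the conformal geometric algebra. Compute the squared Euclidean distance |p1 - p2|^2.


p1 - p2 = (7, 7, -4)
|p1 - p2|^2 = 7^2 + 7^2 + (-4)^2
= 49 + 49 + 16
= 114


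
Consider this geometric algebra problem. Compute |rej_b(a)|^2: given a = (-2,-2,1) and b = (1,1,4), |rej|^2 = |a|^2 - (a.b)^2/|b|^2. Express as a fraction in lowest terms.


|a|^2 = (-2)^2 + (-2)^2 + 1^2 = 9
|b|^2 = 1^2 + 1^2 + 4^2 = 18
a . b = (-2)*1 + (-2)*1 + 1*4 = 0
(a.b)^2 = 0^2 = 0
|rej|^2 = 9 - 0/18
= (162 - 0)/18
= 162/18
In lowest terms: 9/1


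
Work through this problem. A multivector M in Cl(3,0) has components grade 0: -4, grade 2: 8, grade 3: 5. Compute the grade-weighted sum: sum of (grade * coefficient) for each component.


Grade-weighted sum = sum of grade_k * coefficient_k
0*(-4) = 0
2*8 = 16
3*5 = 15
Total = 0 + 16 + 15 = 31


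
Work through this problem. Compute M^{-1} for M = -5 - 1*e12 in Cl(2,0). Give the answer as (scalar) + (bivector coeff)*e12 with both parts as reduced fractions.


M = -5 - 1*e12, where e12^2 = -1.
Since M commutes with its reverse ~M = a - b*e12, M * ~M = a^2 - b^2*e12^2 = a^2 + b^2.
So M^{-1} = ~M / (a^2 + b^2) = (a - b*e12)/(a^2 + b^2).
a^2 + b^2 = 25 + 1 = 26
Scalar part = -5/26 = -5/26
Bivector coeff = 1/26 = 1/26
M^{-1} = -5/26 + 1/26*e12


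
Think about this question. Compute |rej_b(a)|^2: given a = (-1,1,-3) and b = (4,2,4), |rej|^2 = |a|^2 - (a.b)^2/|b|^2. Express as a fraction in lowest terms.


|a|^2 = (-1)^2 + 1^2 + (-3)^2 = 11
|b|^2 = 4^2 + 2^2 + 4^2 = 36
a . b = (-1)*4 + 1*2 + (-3)*4 = -14
(a.b)^2 = (-14)^2 = 196
|rej|^2 = 11 - 196/36
= (396 - 196)/36
= 200/36
In lowest terms: 50/9


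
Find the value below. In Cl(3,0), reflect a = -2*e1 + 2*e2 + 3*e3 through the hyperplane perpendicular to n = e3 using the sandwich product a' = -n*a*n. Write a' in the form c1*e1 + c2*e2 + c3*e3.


Reflection formula: a' = -n*a*n, with n = e3 (unit vector, n^2 = 1).
For reflection through hyperplane perp to e3:
The component along e3 flips sign, others stay.
a = (-2, 2, 3)
a' = (-2, 2, -3)
a' = -2*e1 + 2*e2 - 3*e3


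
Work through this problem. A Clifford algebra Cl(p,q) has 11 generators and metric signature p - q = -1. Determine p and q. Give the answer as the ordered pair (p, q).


We need p + q = 11 and p - q = -1.
Adding: 2p = 11 + (-1) = 10, so p = 5.
Then q = 11 - 5 = 6.
(p, q) = (5, 6)


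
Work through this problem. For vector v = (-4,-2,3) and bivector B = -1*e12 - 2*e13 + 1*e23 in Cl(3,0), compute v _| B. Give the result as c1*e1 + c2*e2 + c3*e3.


Left contraction v _| B = <vB>_1 (grade-1 part of the geometric product vB).
Using e1_|e12 = e2, e2_|e12 = -e1, e1_|e13 = e3, e3_|e13 = -e1, e2_|e23 = e3, e3_|e23 = -e2:
e1 coeff: -v2*b12 - v3*b13 = -(-2)*(-1) - (3)*(-2) = 4
e2 coeff: v1*b12 - v3*b23 = (-4)*(-1) - (3)*(1) = 1
e3 coeff: v1*b13 + v2*b23 = (-4)*(-2) + (-2)*(1) = 6
v _| B = 4*e1 + 1*e2 + 6*e3


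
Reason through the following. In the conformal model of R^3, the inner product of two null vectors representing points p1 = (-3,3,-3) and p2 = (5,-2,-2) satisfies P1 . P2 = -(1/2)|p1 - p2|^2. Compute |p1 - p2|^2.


p1 - p2 = (-8, 5, -1)
|p1 - p2|^2 = (-8)^2 + 5^2 + (-1)^2
= 64 + 25 + 1
= 90


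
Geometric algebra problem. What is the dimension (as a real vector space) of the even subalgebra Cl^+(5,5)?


Even subalgebra dimension = 2^(n-1)
n = 5 + 5 = 10
2^(10 - 1) = 2^9 = 512
Verification: sum of C(10,k) for even k = 1 + 45 + 210 + 210 + 45 + 1 = 512
Result = 512


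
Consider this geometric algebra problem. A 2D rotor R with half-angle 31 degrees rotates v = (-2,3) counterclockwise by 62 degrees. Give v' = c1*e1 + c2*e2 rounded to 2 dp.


Rotor R = cos(31deg) - sin(31deg)*e12
Rotation angle theta = 2 * 31 = 62 degrees
v' = R*v*~R rotates v by theta.
cos(62deg) = 0.4695, sin(62deg) = 0.8829
v'_1 = -2*cos(62deg) - 3*sin(62deg)
= -2*0.4695 - 3*0.8829
= -3.59
v'_2 = -2*sin(62deg) + 3*cos(62deg)
= -2*0.8829 + 3*0.4695
= -0.36
v' = -3.59*e1 - 0.36*e2


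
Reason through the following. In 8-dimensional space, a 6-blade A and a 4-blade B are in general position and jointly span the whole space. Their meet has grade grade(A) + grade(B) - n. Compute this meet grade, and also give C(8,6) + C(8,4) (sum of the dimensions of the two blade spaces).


Meet grade = grade(A) + grade(B) - n
= 6 + 4 - 8 = 2
C(8,6) = 28
C(8,4) = 70
dim_A + dim_B = 28 + 70 = 98


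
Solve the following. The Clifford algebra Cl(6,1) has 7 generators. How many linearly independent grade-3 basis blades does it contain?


Number of grade-k basis blades in Cl(p,q) with n = p + q is C(n, k).
n = 6 + 1 = 7
C(7, 3) = 7! / (3! * 4!)
= 5040 / (6 * 24)
= 35


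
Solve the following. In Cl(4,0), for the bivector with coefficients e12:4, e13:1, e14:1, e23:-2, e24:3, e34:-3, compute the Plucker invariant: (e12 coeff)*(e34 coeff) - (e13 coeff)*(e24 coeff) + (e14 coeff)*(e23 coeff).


Plucker relation: af - be + cd
a*f = 4*(-3) = -12
b*e = 1*3 = 3
c*d = 1*(-2) = -2
af - be + cd = -12 - 3 + (-2)
= -17


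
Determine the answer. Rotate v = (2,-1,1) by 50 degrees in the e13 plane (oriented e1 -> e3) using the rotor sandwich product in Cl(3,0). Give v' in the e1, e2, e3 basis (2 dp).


Rotor R = cos(25deg) - sin(25deg)*e13
Rotation angle theta = 2 * 25 = 50 degrees in the e13 plane (e1 -> e3).
The component perpendicular to the plane (e2) is invariant: v'_2 = v2 = -1.00
cos(50deg) = 0.6428, sin(50deg) = 0.7660
v'_1 = v1*cos(theta) - v3*sin(theta) = 2*0.6428 - 1*0.7660 = 0.52
v'_3 = v1*sin(theta) + v3*cos(theta) = 2*0.7660 + 1*0.6428 = 2.17
v' = 0.52*e1 - 1.00*e2 + 2.17*e3


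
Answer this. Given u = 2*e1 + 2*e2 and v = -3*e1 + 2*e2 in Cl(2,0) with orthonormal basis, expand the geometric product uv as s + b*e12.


Expand: (2*e1 + 2*e2)(-3*e1 + 2*e2)
= 2*(-3)*e1e1 + 2*2*e1e2 + 2*(-3)*e2e1 + 2*2*e2e2
Using e1^2 = e2^2 = 1, e2e1 = -e1e2:
Scalar part s = 2*(-3) + 2*2 = -6 + 4 = -2
Bivector part b = 2*2 - 2*(-3) = 4 - (-6) = 10
uv = -2 + 10*e12


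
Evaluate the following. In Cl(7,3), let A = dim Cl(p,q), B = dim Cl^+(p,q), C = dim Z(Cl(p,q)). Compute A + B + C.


n = 7 + 3 = 10
Total dim = 2^10 = 1024
Even subalgebra dim = 2^9 = 512
n is even, so center dim = 1
Sum = 1024 + 512 + 1 = 1537


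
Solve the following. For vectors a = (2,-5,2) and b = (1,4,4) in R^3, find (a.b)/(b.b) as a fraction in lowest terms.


Projection coefficient = (a . b) / (b . b)
a . b = 2*1 + (-5)*4 + 2*4
= 2 + (-20) + 8 = -10
b . b = 1^2 + 4^2 + 4^2
= 1 + 16 + 16 = 33
Coefficient = -10/33
In lowest terms: -10/33


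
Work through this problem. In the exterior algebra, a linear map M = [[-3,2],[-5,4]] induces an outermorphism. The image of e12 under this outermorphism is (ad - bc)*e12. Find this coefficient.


The outermorphism of a linear map f sends e1^e2 to f(e1)^f(e2).
f(e1) = -3*e1 - 5*e2
f(e2) = 2*e1 + 4*e2
f(e1) ^ f(e2) = (-3*e1 - 5*e2) ^ (2*e1 + 4*e2)
= (-3)*4*e12 + (-5)*2*e21
= (-12 - (-10))*e12
= -2*e12
Coefficient = -2


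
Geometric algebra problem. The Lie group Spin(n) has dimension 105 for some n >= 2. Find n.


dim Spin(n) = dim so(n) = n(n-1)/2.
Solve n(n-1)/2 = 105, i.e. n^2 - n - 210 = 0.
Discriminant = 1 + 8*105 = 841
n = (1 + sqrt(841))/2 = (1 + 29)/2 = 15


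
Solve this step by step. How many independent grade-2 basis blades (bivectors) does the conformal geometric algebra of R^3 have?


The conformal model of R^3 uses Cl(4,1) with m = 3 + 2 = 5 generators.
Number of grade-2 blades = C(m, 2) = C(5, 2)
= 5*4/2 = 10


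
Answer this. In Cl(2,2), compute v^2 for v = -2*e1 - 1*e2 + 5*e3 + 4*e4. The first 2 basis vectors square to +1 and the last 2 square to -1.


v^2 = sum of c_i^2 * e_i^2
Positive signature terms (e_i^2 = +1): (-2)^2 + (-1)^2 = 5
Negative signature terms (e_j^2 = -1): 5^2 + 4^2 = 41
v^2 = 5 - 41 = -36


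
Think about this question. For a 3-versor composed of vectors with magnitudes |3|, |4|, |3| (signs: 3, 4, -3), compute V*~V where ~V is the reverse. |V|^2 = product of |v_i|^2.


Each vector v_i has |v_i|^2 = s_i^2
Squared scales: 3^2 = 9, 4^2 = 16, (-3)^2 = 9
|V|^2 = 9 * 16 * 9
= 1296


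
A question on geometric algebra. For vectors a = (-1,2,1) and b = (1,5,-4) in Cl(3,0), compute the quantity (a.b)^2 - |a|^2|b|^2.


a . b = (-1)*1 + 2*5 + 1*(-4)
= -1 + 10 + (-4) = 5
|a|^2 = (-1)^2 + 2^2 + 1^2 = 6
|b|^2 = 1^2 + 5^2 + (-4)^2 = 42
(a.b)^2 = 5^2 = 25
|a|^2 * |b|^2 = 6 * 42 = 252
Result = 25 - 252 = -227


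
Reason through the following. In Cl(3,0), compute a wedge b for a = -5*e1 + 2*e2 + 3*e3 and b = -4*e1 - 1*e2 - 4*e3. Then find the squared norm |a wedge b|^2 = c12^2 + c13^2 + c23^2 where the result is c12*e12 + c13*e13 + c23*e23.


a wedge b = (a1*b2 - a2*b1)*e12 + (a1*b3 - a3*b1)*e13 + (a2*b3 - a3*b2)*e23
e12 coeff: (-5)*(-1) - 2*(-4) = 5 - (-8) = 13
e13 coeff: (-5)*(-4) - 3*(-4) = 20 - (-12) = 32
e23 coeff: 2*(-4) - 3*(-1) = -8 - (-3) = -5
|a wedge b|^2 = 13^2 + 32^2 + (-5)^2
= 169 + 1024 + 25
= 1218


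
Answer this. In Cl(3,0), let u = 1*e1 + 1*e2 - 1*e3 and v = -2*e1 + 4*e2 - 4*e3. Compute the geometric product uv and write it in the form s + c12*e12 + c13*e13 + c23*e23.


In Cl(3,0): e_i^2 = 1, e_ie_j = -e_je_i for i != j.
Scalar part = u . v = 1*(-2) + 1*4 + (-1)*(-4)
= -2 + 4 + 4 = 6
e12 coeff = 1*4 - 1*(-2) = 4 - (-2) = 6
e13 coeff = 1*(-4) - (-1)*(-2) = -4 - 2 = -6
e23 coeff = 1*(-4) - (-1)*4 = -4 - (-4) = 0
uv = 6 + 6*e12 - 6*e13 + 0*e23


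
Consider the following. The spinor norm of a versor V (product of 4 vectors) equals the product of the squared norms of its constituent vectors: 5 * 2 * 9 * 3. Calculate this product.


Spinor norm N(V) = |v1|^2 * |v2|^2 * ... * |v4|^2
= 5 * 2 * 9 * 3
Running product: 5, 10, 90, 270
N(V) = 270


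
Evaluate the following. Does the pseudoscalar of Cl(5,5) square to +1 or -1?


The pseudoscalar I = e1...e_n (product of all n generators) of Cl(p,q) satisfies I^2 = (-1)^(q + n(n-1)/2).
p = 5, q = 5, n = p + q = 10
n(n-1)/2 = 10 * 9 / 2 = 45
Exponent = q + n(n-1)/2 = 5 + 45 = 50
I^2 = (-1)^50 = +1


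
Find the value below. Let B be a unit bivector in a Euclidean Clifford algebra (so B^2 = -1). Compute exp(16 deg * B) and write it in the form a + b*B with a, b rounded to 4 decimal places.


For a unit bivector B with B^2 = -1, the exponential series gives
e^(theta*B) = cos(theta) + sin(theta)*B (the GA analogue of Euler's formula).
theta = 16 degrees = 0.279253 rad
cos(16 deg) = 0.9613
sin(16 deg) = 0.2756
exp(theta*B) = 0.9613 + 0.2756*B


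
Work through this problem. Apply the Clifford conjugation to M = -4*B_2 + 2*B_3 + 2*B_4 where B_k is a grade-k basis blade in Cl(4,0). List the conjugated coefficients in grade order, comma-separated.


Clifford conjugate sign for grade k: (-1)^(k(k+1)/2)
Grade 2: (-1)^(2*3/2) = (-1)^3 = -1, coeff -4 -> 4
Grade 3: (-1)^(3*4/2) = (-1)^6 = 1, coeff 2 -> 2
Grade 4: (-1)^(4*5/2) = (-1)^10 = 1, coeff 2 -> 2
Conjugated coefficients: 4, 2, 2


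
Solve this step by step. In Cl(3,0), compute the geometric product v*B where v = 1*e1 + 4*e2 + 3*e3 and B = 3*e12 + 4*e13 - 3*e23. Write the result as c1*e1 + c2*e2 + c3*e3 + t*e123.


vB has grade-1 (vector) and grade-3 (trivector) parts: vB = (v _| B) + (v ^ B).
Vector part <vB>_1:
  e1: -v2*b12 - v3*b13 = -(4)*(3) - (3)*(4) = -24
  e2: v1*b12 - v3*b23 = (1)*(3) - (3)*(-3) = 12
  e3: v1*b13 + v2*b23 = (1)*(4) + (4)*(-3) = -8
Trivector part <vB>_3:
  e123: v1*b23 - v2*b13 + v3*b12 = (1)*(-3) - (4)*(4) + (3)*(3) = -10
vB = -24*e1 + 12*e2 - 8*e3 - 10*e123


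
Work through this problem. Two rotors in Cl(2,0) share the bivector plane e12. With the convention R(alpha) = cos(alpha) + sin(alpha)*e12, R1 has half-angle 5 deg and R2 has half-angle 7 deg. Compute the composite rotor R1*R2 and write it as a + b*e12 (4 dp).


Same-plane rotors commute and their half-angles add:
R1*R2 = cos(a1 + a2) + sin(a1 + a2)*e12.
a1 + a2 = 5 + 7 = 12 deg
cos(12 deg) = 0.9781
sin(12 deg) = 0.2079
R1*R2 = 0.9781 + 0.2079*e12


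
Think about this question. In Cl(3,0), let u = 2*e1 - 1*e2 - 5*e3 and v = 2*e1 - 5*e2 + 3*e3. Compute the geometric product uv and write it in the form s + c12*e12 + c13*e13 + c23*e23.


In Cl(3,0): e_i^2 = 1, e_ie_j = -e_je_i for i != j.
Scalar part = u . v = 2*2 + (-1)*(-5) + (-5)*3
= 4 + 5 + (-15) = -6
e12 coeff = 2*(-5) - (-1)*2 = -10 - (-2) = -8
e13 coeff = 2*3 - (-5)*2 = 6 - (-10) = 16
e23 coeff = (-1)*3 - (-5)*(-5) = -3 - 25 = -28
uv = -6 - 8*e12 + 16*e13 - 28*e23


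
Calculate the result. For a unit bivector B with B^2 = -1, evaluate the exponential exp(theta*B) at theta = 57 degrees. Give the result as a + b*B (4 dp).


For a unit bivector B with B^2 = -1, the exponential series gives
e^(theta*B) = cos(theta) + sin(theta)*B (the GA analogue of Euler's formula).
theta = 57 degrees = 0.994838 rad
cos(57 deg) = 0.5446
sin(57 deg) = 0.8387
exp(theta*B) = 0.5446 + 0.8387*B


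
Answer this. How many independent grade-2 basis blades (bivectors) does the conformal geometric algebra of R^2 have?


The conformal model of R^2 uses Cl(3,1) with m = 2 + 2 = 4 generators.
Number of grade-2 blades = C(m, 2) = C(4, 2)
= 4*3/2 = 6


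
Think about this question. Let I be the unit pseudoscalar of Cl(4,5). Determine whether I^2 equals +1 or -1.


The pseudoscalar I = e1...e_n (product of all n generators) of Cl(p,q) satisfies I^2 = (-1)^(q + n(n-1)/2).
p = 4, q = 5, n = p + q = 9
n(n-1)/2 = 9 * 8 / 2 = 36
Exponent = q + n(n-1)/2 = 5 + 36 = 41
I^2 = (-1)^41 = -1


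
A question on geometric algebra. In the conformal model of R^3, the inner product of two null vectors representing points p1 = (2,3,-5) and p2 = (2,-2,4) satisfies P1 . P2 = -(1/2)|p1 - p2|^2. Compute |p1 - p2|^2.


p1 - p2 = (0, 5, -9)
|p1 - p2|^2 = 0^2 + 5^2 + (-9)^2
= 0 + 25 + 81
= 106


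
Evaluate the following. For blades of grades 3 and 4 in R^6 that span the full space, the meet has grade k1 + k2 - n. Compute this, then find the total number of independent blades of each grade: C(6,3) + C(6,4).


Meet grade = grade(A) + grade(B) - n
= 3 + 4 - 6 = 1
C(6,3) = 20
C(6,4) = 15
dim_A + dim_B = 20 + 15 = 35


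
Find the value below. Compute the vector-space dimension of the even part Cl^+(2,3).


Even subalgebra dimension = 2^(n-1)
n = 2 + 3 = 5
2^(5 - 1) = 2^4 = 16
Verification: sum of C(5,k) for even k = 1 + 10 + 5 = 16
Result = 16


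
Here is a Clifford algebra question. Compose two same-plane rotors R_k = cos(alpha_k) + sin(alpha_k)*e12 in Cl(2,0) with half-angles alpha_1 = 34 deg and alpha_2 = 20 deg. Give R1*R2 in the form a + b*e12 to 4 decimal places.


Same-plane rotors commute and their half-angles add:
R1*R2 = cos(a1 + a2) + sin(a1 + a2)*e12.
a1 + a2 = 34 + 20 = 54 deg
cos(54 deg) = 0.5878
sin(54 deg) = 0.8090
R1*R2 = 0.5878 + 0.8090*e12


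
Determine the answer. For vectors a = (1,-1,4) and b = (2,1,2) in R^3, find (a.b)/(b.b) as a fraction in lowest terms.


Projection coefficient = (a . b) / (b . b)
a . b = 1*2 + (-1)*1 + 4*2
= 2 + (-1) + 8 = 9
b . b = 2^2 + 1^2 + 2^2
= 4 + 1 + 4 = 9
Coefficient = 9/9
In lowest terms: 1/1


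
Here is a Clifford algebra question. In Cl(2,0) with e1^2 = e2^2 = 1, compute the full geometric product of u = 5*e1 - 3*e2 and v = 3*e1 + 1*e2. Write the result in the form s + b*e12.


Expand: (5*e1 - 3*e2)(3*e1 + 1*e2)
= 5*3*e1e1 + 5*1*e1e2 + (-3)*3*e2e1 + (-3)*1*e2e2
Using e1^2 = e2^2 = 1, e2e1 = -e1e2:
Scalar part s = 5*3 + (-3)*1 = 15 + (-3) = 12
Bivector part b = 5*1 - (-3)*3 = 5 - (-9) = 14
uv = 12 + 14*e12


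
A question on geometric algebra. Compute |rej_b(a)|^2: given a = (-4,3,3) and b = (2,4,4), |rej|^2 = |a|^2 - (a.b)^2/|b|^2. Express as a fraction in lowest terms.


|a|^2 = (-4)^2 + 3^2 + 3^2 = 34
|b|^2 = 2^2 + 4^2 + 4^2 = 36
a . b = (-4)*2 + 3*4 + 3*4 = 16
(a.b)^2 = 16^2 = 256
|rej|^2 = 34 - 256/36
= (1224 - 256)/36
= 968/36
In lowest terms: 242/9


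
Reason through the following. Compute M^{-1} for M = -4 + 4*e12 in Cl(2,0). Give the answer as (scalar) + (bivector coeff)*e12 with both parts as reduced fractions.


M = -4 + 4*e12, where e12^2 = -1.
Since M commutes with its reverse ~M = a - b*e12, M * ~M = a^2 - b^2*e12^2 = a^2 + b^2.
So M^{-1} = ~M / (a^2 + b^2) = (a - b*e12)/(a^2 + b^2).
a^2 + b^2 = 16 + 16 = 32
Scalar part = -4/32 = -1/8
Bivector coeff = -4/32 = -1/8
M^{-1} = -1/8 - 1/8*e12


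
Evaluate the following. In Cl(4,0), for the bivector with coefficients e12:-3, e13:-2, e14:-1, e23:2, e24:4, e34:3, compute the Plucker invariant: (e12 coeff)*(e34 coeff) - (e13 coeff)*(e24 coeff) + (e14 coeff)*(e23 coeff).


Plucker relation: af - be + cd
a*f = (-3)*3 = -9
b*e = (-2)*4 = -8
c*d = (-1)*2 = -2
af - be + cd = -9 - (-8) + (-2)
= -3


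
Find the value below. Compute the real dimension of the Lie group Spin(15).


Spin(n) double-covers SO(n); both have Lie algebra so(n) of dimension n(n-1)/2.
n = 15
n(n-1) = 15 * 14 = 210
dim Spin(15) = 210/2 = 105


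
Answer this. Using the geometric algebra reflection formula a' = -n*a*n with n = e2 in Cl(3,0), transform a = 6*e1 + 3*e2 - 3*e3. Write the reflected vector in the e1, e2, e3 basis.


Reflection formula: a' = -n*a*n, with n = e2 (unit vector, n^2 = 1).
For reflection through hyperplane perp to e2:
The component along e2 flips sign, others stay.
a = (6, 3, -3)
a' = (6, -3, -3)
a' = 6*e1 - 3*e2 - 3*e3


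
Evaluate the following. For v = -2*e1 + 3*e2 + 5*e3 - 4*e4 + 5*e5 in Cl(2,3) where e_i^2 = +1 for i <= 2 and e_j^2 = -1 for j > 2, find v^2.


v^2 = sum of c_i^2 * e_i^2
Positive signature terms (e_i^2 = +1): (-2)^2 + 3^2 = 13
Negative signature terms (e_j^2 = -1): 5^2 + (-4)^2 + 5^2 = 66
v^2 = 13 - 66 = -53


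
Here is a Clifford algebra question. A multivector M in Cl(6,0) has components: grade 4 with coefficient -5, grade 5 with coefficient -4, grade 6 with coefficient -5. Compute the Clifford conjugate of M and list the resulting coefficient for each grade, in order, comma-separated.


Clifford conjugate sign for grade k: (-1)^(k(k+1)/2)
Grade 4: (-1)^(4*5/2) = (-1)^10 = 1, coeff -5 -> -5
Grade 5: (-1)^(5*6/2) = (-1)^15 = -1, coeff -4 -> 4
Grade 6: (-1)^(6*7/2) = (-1)^21 = -1, coeff -5 -> 5
Conjugated coefficients: -5, 4, 5


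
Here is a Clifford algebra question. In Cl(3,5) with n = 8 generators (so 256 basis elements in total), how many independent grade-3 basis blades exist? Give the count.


Number of grade-k basis blades in Cl(p,q) with n = p + q is C(n, k).
n = 3 + 5 = 8
C(8, 3) = 8! / (3! * 5!)
= 40320 / (6 * 120)
= 56


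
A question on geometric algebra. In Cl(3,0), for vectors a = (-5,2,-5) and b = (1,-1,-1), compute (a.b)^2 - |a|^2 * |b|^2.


a . b = (-5)*1 + 2*(-1) + (-5)*(-1)
= -5 + (-2) + 5 = -2
|a|^2 = (-5)^2 + 2^2 + (-5)^2 = 54
|b|^2 = 1^2 + (-1)^2 + (-1)^2 = 3
(a.b)^2 = (-2)^2 = 4
|a|^2 * |b|^2 = 54 * 3 = 162
Result = 4 - 162 = -158


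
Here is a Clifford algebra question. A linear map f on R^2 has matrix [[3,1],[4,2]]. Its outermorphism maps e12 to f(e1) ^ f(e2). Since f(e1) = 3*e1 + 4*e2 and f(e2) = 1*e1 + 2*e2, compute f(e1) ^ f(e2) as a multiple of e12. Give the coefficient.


The outermorphism of a linear map f sends e1^e2 to f(e1)^f(e2).
f(e1) = 3*e1 + 4*e2
f(e2) = 1*e1 + 2*e2
f(e1) ^ f(e2) = (3*e1 + 4*e2) ^ (1*e1 + 2*e2)
= 3*2*e12 + 4*1*e21
= (6 - 4)*e12
= 2*e12
Coefficient = 2


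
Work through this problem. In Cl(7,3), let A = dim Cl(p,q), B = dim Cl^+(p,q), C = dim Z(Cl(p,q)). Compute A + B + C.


n = 7 + 3 = 10
Total dim = 2^10 = 1024
Even subalgebra dim = 2^9 = 512
n is even, so center dim = 1
Sum = 1024 + 512 + 1 = 1537


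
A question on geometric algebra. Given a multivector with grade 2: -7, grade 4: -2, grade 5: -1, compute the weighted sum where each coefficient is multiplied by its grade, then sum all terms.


Grade-weighted sum = sum of grade_k * coefficient_k
2*(-7) = -14
4*(-2) = -8
5*(-1) = -5
Total = -14 + (-8) + (-5) = -27


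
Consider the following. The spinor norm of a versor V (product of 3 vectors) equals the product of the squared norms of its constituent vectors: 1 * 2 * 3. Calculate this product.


Spinor norm N(V) = |v1|^2 * |v2|^2 * ... * |v3|^2
= 1 * 2 * 3
Running product: 1, 2, 6
N(V) = 6


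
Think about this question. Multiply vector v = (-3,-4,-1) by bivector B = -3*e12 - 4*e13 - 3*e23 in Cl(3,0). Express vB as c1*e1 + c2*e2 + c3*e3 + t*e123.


vB has grade-1 (vector) and grade-3 (trivector) parts: vB = (v _| B) + (v ^ B).
Vector part <vB>_1:
  e1: -v2*b12 - v3*b13 = -(-4)*(-3) - (-1)*(-4) = -16
  e2: v1*b12 - v3*b23 = (-3)*(-3) - (-1)*(-3) = 6
  e3: v1*b13 + v2*b23 = (-3)*(-4) + (-4)*(-3) = 24
Trivector part <vB>_3:
  e123: v1*b23 - v2*b13 + v3*b12 = (-3)*(-3) - (-4)*(-4) + (-1)*(-3) = -4
vB = -16*e1 + 6*e2 + 24*e3 - 4*e123


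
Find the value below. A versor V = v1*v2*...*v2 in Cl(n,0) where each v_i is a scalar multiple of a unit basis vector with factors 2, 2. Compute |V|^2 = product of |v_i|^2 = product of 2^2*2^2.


Each vector v_i has |v_i|^2 = s_i^2
Squared scales: 2^2 = 4, 2^2 = 4
|V|^2 = 4 * 4
= 16


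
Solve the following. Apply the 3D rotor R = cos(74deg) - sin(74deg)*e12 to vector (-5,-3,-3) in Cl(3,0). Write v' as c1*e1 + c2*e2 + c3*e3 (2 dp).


Rotor R = cos(74deg) - sin(74deg)*e12
Rotation angle theta = 2 * 74 = 148 degrees in the e12 plane (e1 -> e2).
The component perpendicular to the plane (e3) is invariant: v'_3 = v3 = -3.00
cos(148deg) = -0.8480, sin(148deg) = 0.5299
v'_1 = v1*cos(theta) - v2*sin(theta) = -5*(-0.8480) - (-3)*0.5299 = 5.83
v'_2 = v1*sin(theta) + v2*cos(theta) = -5*0.5299 + (-3)*(-0.8480) = -0.11
v' = 5.83*e1 - 0.11*e2 - 3.00*e3


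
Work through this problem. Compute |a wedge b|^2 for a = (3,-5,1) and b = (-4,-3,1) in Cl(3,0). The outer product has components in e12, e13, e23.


a wedge b = (a1*b2 - a2*b1)*e12 + (a1*b3 - a3*b1)*e13 + (a2*b3 - a3*b2)*e23
e12 coeff: 3*(-3) - (-5)*(-4) = -9 - 20 = -29
e13 coeff: 3*1 - 1*(-4) = 3 - (-4) = 7
e23 coeff: (-5)*1 - 1*(-3) = -5 - (-3) = -2
|a wedge b|^2 = (-29)^2 + 7^2 + (-2)^2
= 841 + 49 + 4
= 894


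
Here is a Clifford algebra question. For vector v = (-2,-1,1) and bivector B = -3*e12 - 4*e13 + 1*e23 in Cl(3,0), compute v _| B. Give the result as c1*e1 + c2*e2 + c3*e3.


Left contraction v _| B = <vB>_1 (grade-1 part of the geometric product vB).
Using e1_|e12 = e2, e2_|e12 = -e1, e1_|e13 = e3, e3_|e13 = -e1, e2_|e23 = e3, e3_|e23 = -e2:
e1 coeff: -v2*b12 - v3*b13 = -(-1)*(-3) - (1)*(-4) = 1
e2 coeff: v1*b12 - v3*b23 = (-2)*(-3) - (1)*(1) = 5
e3 coeff: v1*b13 + v2*b23 = (-2)*(-4) + (-1)*(1) = 7
v _| B = 1*e1 + 5*e2 + 7*e3


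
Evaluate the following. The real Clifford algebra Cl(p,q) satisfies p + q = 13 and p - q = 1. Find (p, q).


We need p + q = 13 and p - q = 1.
Adding: 2p = 13 + 1 = 14, so p = 7.
Then q = 13 - 7 = 6.
(p, q) = (7, 6)


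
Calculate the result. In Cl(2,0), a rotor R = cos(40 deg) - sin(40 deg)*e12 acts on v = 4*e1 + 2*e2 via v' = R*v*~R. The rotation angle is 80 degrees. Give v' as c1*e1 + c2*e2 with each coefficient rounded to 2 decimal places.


Rotor R = cos(40deg) - sin(40deg)*e12
Rotation angle theta = 2 * 40 = 80 degrees
v' = R*v*~R rotates v by theta.
cos(80deg) = 0.1736, sin(80deg) = 0.9848
v'_1 = 4*cos(80deg) - 2*sin(80deg)
= 4*0.1736 - 2*0.9848
= -1.28
v'_2 = 4*sin(80deg) + 2*cos(80deg)
= 4*0.9848 + 2*0.1736
= 4.29
v' = -1.28*e1 + 4.29*e2


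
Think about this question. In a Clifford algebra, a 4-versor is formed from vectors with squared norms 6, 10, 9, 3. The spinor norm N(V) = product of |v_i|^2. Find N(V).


Spinor norm N(V) = |v1|^2 * |v2|^2 * ... * |v4|^2
= 6 * 10 * 9 * 3
Running product: 6, 60, 540, 1620
N(V) = 1620


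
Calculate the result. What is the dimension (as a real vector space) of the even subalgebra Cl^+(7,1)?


Even subalgebra dimension = 2^(n-1)
n = 7 + 1 = 8
2^(8 - 1) = 2^7 = 128
Verification: sum of C(8,k) for even k = 1 + 28 + 70 + 28 + 1 = 128
Result = 128


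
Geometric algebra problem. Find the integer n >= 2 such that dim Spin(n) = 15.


dim Spin(n) = dim so(n) = n(n-1)/2.
Solve n(n-1)/2 = 15, i.e. n^2 - n - 30 = 0.
Discriminant = 1 + 8*15 = 121
n = (1 + sqrt(121))/2 = (1 + 11)/2 = 6


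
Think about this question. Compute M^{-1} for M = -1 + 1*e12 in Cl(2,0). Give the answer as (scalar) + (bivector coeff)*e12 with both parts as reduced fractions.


M = -1 + 1*e12, where e12^2 = -1.
Since M commutes with its reverse ~M = a - b*e12, M * ~M = a^2 - b^2*e12^2 = a^2 + b^2.
So M^{-1} = ~M / (a^2 + b^2) = (a - b*e12)/(a^2 + b^2).
a^2 + b^2 = 1 + 1 = 2
Scalar part = -1/2 = -1/2
Bivector coeff = -1/2 = -1/2
M^{-1} = -1/2 - 1/2*e12


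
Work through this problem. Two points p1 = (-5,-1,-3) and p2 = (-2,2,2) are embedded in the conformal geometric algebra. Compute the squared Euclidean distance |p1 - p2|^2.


p1 - p2 = (-3, -3, -5)
|p1 - p2|^2 = (-3)^2 + (-3)^2 + (-5)^2
= 9 + 9 + 25
= 43


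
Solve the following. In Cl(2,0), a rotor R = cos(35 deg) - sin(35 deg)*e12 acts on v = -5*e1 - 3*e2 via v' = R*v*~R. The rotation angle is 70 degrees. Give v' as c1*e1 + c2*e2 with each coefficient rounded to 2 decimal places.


Rotor R = cos(35deg) - sin(35deg)*e12
Rotation angle theta = 2 * 35 = 70 degrees
v' = R*v*~R rotates v by theta.
cos(70deg) = 0.3420, sin(70deg) = 0.9397
v'_1 = -5*cos(70deg) - (-3)*sin(70deg)
= -5*0.3420 - (-3)*0.9397
= 1.11
v'_2 = -5*sin(70deg) + (-3)*cos(70deg)
= -5*0.9397 + (-3)*0.3420
= -5.72
v' = 1.11*e1 - 5.72*e2


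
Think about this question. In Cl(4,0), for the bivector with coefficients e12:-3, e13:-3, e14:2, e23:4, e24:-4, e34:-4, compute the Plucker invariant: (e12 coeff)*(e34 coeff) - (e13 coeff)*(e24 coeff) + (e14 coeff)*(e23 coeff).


Plucker relation: af - be + cd
a*f = (-3)*(-4) = 12
b*e = (-3)*(-4) = 12
c*d = 2*4 = 8
af - be + cd = 12 - 12 + 8
= 8


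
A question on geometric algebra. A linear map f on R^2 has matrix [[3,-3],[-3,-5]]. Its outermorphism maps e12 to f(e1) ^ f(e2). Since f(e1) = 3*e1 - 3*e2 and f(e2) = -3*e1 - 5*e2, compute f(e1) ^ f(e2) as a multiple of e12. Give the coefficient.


The outermorphism of a linear map f sends e1^e2 to f(e1)^f(e2).
f(e1) = 3*e1 - 3*e2
f(e2) = -3*e1 - 5*e2
f(e1) ^ f(e2) = (3*e1 - 3*e2) ^ (-3*e1 - 5*e2)
= 3*(-5)*e12 + (-3)*(-3)*e21
= (-15 - 9)*e12
= -24*e12
Coefficient = -24


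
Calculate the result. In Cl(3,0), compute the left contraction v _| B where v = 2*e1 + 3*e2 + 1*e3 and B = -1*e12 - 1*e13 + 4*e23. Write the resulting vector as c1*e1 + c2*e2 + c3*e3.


Left contraction v _| B = <vB>_1 (grade-1 part of the geometric product vB).
Using e1_|e12 = e2, e2_|e12 = -e1, e1_|e13 = e3, e3_|e13 = -e1, e2_|e23 = e3, e3_|e23 = -e2:
e1 coeff: -v2*b12 - v3*b13 = -(3)*(-1) - (1)*(-1) = 4
e2 coeff: v1*b12 - v3*b23 = (2)*(-1) - (1)*(4) = -6
e3 coeff: v1*b13 + v2*b23 = (2)*(-1) + (3)*(4) = 10
v _| B = 4*e1 - 6*e2 + 10*e3


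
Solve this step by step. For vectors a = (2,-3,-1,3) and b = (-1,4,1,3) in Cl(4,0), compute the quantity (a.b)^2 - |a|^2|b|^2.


a . b = 2*(-1) + (-3)*4 + (-1)*1 + 3*3
= -2 + (-12) + (-1) + 9 = -6
|a|^2 = 2^2 + (-3)^2 + (-1)^2 + 3^2 = 23
|b|^2 = (-1)^2 + 4^2 + 1^2 + 3^2 = 27
(a.b)^2 = (-6)^2 = 36
|a|^2 * |b|^2 = 23 * 27 = 621
Result = 36 - 621 = -585


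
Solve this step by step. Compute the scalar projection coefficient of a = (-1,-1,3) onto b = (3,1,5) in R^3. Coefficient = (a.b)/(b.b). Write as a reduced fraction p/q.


Projection coefficient = (a . b) / (b . b)
a . b = (-1)*3 + (-1)*1 + 3*5
= -3 + (-1) + 15 = 11
b . b = 3^2 + 1^2 + 5^2
= 9 + 1 + 25 = 35
Coefficient = 11/35
In lowest terms: 11/35


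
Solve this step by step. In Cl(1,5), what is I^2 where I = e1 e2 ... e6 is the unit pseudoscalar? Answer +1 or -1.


The pseudoscalar I = e1...e_n (product of all n generators) of Cl(p,q) satisfies I^2 = (-1)^(q + n(n-1)/2).
p = 1, q = 5, n = p + q = 6
n(n-1)/2 = 6 * 5 / 2 = 15
Exponent = q + n(n-1)/2 = 5 + 15 = 20
I^2 = (-1)^20 = +1


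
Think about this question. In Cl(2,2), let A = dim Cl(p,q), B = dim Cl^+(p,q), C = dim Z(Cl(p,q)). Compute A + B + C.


n = 2 + 2 = 4
Total dim = 2^4 = 16
Even subalgebra dim = 2^3 = 8
n is even, so center dim = 1
Sum = 16 + 8 + 1 = 25


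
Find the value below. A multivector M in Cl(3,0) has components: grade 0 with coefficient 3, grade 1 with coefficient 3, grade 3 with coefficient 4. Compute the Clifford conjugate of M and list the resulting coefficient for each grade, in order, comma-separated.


Clifford conjugate sign for grade k: (-1)^(k(k+1)/2)
Grade 0: (-1)^(0*1/2) = (-1)^0 = 1, coeff 3 -> 3
Grade 1: (-1)^(1*2/2) = (-1)^1 = -1, coeff 3 -> -3
Grade 3: (-1)^(3*4/2) = (-1)^6 = 1, coeff 4 -> 4
Conjugated coefficients: 3, -3, 4


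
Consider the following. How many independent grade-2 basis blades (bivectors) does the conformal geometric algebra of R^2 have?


The conformal model of R^2 uses Cl(3,1) with m = 2 + 2 = 4 generators.
Number of grade-2 blades = C(m, 2) = C(4, 2)
= 4*3/2 = 6


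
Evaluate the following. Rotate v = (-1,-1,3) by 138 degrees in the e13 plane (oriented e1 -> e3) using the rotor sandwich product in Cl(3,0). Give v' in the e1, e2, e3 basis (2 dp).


Rotor R = cos(69deg) - sin(69deg)*e13
Rotation angle theta = 2 * 69 = 138 degrees in the e13 plane (e1 -> e3).
The component perpendicular to the plane (e2) is invariant: v'_2 = v2 = -1.00
cos(138deg) = -0.7431, sin(138deg) = 0.6691
v'_1 = v1*cos(theta) - v3*sin(theta) = -1*(-0.7431) - 3*0.6691 = -1.26
v'_3 = v1*sin(theta) + v3*cos(theta) = -1*0.6691 + 3*(-0.7431) = -2.90
v' = -1.26*e1 - 1.00*e2 - 2.90*e3


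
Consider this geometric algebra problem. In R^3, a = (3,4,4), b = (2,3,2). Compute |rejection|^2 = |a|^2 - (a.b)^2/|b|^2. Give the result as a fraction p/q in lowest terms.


|a|^2 = 3^2 + 4^2 + 4^2 = 41
|b|^2 = 2^2 + 3^2 + 2^2 = 17
a . b = 3*2 + 4*3 + 4*2 = 26
(a.b)^2 = 26^2 = 676
|rej|^2 = 41 - 676/17
= (697 - 676)/17
= 21/17
In lowest terms: 21/17
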